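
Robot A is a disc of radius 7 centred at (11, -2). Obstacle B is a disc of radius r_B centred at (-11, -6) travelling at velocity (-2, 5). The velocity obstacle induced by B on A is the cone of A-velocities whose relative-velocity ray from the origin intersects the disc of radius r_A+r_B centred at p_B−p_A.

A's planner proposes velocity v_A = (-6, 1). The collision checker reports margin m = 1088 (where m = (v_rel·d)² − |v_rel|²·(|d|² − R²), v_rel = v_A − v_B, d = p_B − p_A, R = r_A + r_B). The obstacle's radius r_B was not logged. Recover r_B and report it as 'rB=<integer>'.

m = 1088
d = (-22, -4);  v_rel = (-4, -4),  |v_rel|² = 32
v_rel×d = (-4)·(-4) − (-4)·(-22) = -72
since m = R²·32 − (-72)²:  R² = (5184 + 1088) / 32 = 196
R = √196 = 14  ⇒  r_B = 14 − 7 = 7

rB=7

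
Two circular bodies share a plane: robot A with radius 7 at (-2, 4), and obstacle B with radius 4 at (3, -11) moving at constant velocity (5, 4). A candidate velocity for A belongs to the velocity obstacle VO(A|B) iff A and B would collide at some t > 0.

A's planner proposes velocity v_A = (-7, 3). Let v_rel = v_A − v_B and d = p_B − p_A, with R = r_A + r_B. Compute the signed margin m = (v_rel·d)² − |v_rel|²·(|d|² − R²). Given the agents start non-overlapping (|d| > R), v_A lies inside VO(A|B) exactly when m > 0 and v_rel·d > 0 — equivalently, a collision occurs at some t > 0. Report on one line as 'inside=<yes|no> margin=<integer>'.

d = (5, -15),  |d|² = 250;  R = 7+4 = 11,  c = 250−11² = 129
v_rel = (-12, -1),  |v_rel|² = 145;  v_rel·d = (-12)·(5) + (-1)·(-15) = -45
145·t² + 90·t + 129 = 0  ⇒  m = (-45)² − 145·129 = -16680
m = -16680 < 0,  v_rel·d = -45 < 0  ⇒  outside

inside=no margin=-16680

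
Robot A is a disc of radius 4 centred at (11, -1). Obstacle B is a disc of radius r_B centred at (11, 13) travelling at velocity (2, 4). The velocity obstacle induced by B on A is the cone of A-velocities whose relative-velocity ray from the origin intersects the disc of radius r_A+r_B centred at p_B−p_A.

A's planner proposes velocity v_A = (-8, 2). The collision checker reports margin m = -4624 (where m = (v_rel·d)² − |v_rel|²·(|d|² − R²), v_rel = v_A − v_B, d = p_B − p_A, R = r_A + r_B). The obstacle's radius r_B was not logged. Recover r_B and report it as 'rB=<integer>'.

m = -4624
d = (0, 14);  v_rel = (-10, -2),  |v_rel|² = 104
v_rel×d = (-10)·(14) − (-2)·(0) = -140
since m = R²·104 − (-140)²:  R² = (19600 + -4624) / 104 = 144
R = √144 = 12  ⇒  r_B = 12 − 4 = 8

rB=8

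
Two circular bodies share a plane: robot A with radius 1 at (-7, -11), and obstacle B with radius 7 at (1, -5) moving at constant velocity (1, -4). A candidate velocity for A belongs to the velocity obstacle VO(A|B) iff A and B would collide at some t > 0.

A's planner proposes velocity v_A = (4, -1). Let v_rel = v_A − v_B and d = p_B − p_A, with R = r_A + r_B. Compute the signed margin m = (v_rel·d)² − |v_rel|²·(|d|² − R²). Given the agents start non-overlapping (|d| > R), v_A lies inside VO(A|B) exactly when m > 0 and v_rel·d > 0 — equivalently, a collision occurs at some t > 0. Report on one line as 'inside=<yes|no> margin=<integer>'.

d = (8, 6),  |d|² = 100;  R = 1+7 = 8,  c = 100−8² = 36
v_rel = (3, 3),  |v_rel|² = 18;  v_rel·d = (3)·(8) + (3)·(6) = 42
18·t² − 84·t + 36 = 0  ⇒  m = 42² − 18·36 = 1116
m = 1116 > 0,  v_rel·d = 42 > 0  ⇒  inside

inside=yes margin=1116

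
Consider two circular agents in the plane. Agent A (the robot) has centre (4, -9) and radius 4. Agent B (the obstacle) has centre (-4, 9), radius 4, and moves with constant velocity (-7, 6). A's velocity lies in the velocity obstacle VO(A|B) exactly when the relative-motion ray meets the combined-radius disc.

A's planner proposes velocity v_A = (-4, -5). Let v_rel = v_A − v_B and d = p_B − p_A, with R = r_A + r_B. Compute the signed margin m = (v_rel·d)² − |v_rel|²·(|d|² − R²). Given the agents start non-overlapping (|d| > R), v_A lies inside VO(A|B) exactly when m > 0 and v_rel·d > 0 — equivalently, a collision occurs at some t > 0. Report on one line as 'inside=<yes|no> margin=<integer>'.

d = (-8, 18),  |d|² = 388;  R = 4+4 = 8,  c = 388−8² = 324
v_rel = (3, -11),  |v_rel|² = 130;  v_rel·d = (3)·(-8) + (-11)·(18) = -222
130·t² + 444·t + 324 = 0  ⇒  m = (-222)² − 130·324 = 7164
m = 7164 > 0,  v_rel·d = -222 < 0  ⇒  outside

inside=no margin=7164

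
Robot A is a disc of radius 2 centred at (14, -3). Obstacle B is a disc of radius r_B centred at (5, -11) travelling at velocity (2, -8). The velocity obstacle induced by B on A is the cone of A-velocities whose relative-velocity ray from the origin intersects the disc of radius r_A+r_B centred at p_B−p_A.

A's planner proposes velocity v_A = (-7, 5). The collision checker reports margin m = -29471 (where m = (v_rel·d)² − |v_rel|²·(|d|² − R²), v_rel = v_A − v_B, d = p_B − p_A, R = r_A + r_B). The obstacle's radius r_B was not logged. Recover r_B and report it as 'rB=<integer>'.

m = -29471
d = (-9, -8);  v_rel = (-9, 13),  |v_rel|² = 250
v_rel×d = (-9)·(-8) − (13)·(-9) = 189
since m = R²·250 − 189²:  R² = (35721 + -29471) / 250 = 25
R = √25 = 5  ⇒  r_B = 5 − 2 = 3

rB=3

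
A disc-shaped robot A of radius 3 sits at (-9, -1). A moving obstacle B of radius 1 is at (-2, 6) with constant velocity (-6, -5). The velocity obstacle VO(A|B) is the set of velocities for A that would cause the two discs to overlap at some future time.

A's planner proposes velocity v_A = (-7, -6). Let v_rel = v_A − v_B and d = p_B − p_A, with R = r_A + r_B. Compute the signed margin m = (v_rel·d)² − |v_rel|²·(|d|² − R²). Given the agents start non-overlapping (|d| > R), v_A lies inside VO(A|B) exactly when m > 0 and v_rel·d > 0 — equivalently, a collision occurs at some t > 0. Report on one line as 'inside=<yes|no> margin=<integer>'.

d = (7, 7),  |d|² = 98;  R = 3+1 = 4,  c = 98−4² = 82
v_rel = (-1, -1),  |v_rel|² = 2;  v_rel·d = (-1)·(7) + (-1)·(7) = -14
2·t² + 28·t + 82 = 0  ⇒  m = (-14)² − 2·82 = 32
m = 32 > 0,  v_rel·d = -14 < 0  ⇒  outside

inside=no margin=32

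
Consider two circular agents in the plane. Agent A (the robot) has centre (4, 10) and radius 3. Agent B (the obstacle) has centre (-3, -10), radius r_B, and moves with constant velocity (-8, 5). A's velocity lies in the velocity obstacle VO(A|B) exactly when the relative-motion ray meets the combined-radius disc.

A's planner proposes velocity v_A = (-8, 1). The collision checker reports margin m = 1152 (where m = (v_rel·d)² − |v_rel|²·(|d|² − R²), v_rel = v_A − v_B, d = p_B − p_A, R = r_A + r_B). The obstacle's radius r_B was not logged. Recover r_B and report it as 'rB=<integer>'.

m = 1152
d = (-7, -20);  v_rel = (0, -4),  |v_rel|² = 16
v_rel×d = (0)·(-20) − (-4)·(-7) = -28
since m = R²·16 − (-28)²:  R² = (784 + 1152) / 16 = 121
R = √121 = 11  ⇒  r_B = 11 − 3 = 8

rB=8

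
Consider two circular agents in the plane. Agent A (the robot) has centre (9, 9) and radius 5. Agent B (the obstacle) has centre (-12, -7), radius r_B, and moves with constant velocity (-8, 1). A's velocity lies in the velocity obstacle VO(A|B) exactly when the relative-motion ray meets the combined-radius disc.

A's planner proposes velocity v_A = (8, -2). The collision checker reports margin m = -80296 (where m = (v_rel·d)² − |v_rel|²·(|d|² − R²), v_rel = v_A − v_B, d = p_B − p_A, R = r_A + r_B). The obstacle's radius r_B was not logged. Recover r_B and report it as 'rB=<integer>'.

m = -80296
d = (-21, -16);  v_rel = (16, -3),  |v_rel|² = 265
v_rel×d = (16)·(-16) − (-3)·(-21) = -319
since m = R²·265 − (-319)²:  R² = (101761 + -80296) / 265 = 81
R = √81 = 9  ⇒  r_B = 9 − 5 = 4

rB=4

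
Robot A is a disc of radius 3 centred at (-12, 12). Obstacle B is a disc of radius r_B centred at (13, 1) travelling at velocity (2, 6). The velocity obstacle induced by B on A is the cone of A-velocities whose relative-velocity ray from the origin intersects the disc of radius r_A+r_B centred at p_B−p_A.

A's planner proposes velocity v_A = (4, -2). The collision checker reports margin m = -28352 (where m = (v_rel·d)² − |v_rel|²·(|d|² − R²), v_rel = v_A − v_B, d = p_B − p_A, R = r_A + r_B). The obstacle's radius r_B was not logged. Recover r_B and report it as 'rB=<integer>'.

m = -28352
d = (25, -11);  v_rel = (2, -8),  |v_rel|² = 68
v_rel×d = (2)·(-11) − (-8)·(25) = 178
since m = R²·68 − 178²:  R² = (31684 + -28352) / 68 = 49
R = √49 = 7  ⇒  r_B = 7 − 3 = 4

rB=4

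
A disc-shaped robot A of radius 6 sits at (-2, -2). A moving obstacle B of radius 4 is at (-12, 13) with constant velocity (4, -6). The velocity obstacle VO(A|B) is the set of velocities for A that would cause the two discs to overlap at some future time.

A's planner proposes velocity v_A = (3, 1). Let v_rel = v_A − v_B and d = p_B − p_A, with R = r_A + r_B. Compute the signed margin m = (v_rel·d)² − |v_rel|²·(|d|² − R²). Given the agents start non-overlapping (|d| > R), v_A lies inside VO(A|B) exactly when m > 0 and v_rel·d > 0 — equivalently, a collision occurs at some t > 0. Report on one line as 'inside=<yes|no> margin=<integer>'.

d = (-10, 15),  |d|² = 325;  R = 6+4 = 10,  c = 325−10² = 225
v_rel = (-1, 7),  |v_rel|² = 50;  v_rel·d = (-1)·(-10) + (7)·(15) = 115
50·t² − 230·t + 225 = 0  ⇒  m = 115² − 50·225 = 1975
m = 1975 > 0,  v_rel·d = 115 > 0  ⇒  inside

inside=yes margin=1975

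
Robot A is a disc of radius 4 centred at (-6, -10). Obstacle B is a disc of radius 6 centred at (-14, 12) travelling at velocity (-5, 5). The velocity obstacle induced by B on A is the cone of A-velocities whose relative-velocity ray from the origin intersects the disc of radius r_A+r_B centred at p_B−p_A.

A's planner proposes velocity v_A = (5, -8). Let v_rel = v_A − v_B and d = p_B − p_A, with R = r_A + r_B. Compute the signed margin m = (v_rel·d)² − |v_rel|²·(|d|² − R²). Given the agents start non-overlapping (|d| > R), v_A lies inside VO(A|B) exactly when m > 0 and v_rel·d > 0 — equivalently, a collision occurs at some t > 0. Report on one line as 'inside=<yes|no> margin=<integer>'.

d = (-8, 22),  |d|² = 548;  R = 4+6 = 10,  c = 548−10² = 448
v_rel = (10, -13),  |v_rel|² = 269;  v_rel·d = (10)·(-8) + (-13)·(22) = -366
269·t² + 732·t + 448 = 0  ⇒  m = (-366)² − 269·448 = 13444
m = 13444 > 0,  v_rel·d = -366 < 0  ⇒  outside

inside=no margin=13444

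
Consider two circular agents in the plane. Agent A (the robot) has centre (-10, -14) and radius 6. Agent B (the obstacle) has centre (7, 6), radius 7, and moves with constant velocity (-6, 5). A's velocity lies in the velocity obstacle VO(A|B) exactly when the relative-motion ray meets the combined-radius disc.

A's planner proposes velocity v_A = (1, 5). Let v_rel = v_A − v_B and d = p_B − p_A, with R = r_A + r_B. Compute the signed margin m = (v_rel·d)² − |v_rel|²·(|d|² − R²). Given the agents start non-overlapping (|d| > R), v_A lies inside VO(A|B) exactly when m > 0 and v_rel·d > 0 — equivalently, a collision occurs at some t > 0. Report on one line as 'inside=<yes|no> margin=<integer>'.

d = (17, 20),  |d|² = 689;  R = 6+7 = 13,  c = 689−13² = 520
v_rel = (7, 0),  |v_rel|² = 49;  v_rel·d = (7)·(17) + (0)·(20) = 119
49·t² − 238·t + 520 = 0  ⇒  m = 119² − 49·520 = -11319
m = -11319 < 0,  v_rel·d = 119 > 0  ⇒  outside

inside=no margin=-11319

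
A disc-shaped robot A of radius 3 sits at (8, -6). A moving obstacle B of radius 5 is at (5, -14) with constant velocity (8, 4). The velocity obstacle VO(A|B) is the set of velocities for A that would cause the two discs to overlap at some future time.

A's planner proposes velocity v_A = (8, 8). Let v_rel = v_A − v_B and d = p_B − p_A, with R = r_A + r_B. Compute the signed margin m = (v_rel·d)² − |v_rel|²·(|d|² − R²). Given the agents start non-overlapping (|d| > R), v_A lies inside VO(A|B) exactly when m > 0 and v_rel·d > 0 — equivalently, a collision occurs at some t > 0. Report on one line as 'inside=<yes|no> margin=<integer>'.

d = (-3, -8),  |d|² = 73;  R = 3+5 = 8,  c = 73−8² = 9
v_rel = (0, 4),  |v_rel|² = 16;  v_rel·d = (0)·(-3) + (4)·(-8) = -32
16·t² + 64·t + 9 = 0  ⇒  m = (-32)² − 16·9 = 880
m = 880 > 0,  v_rel·d = -32 < 0  ⇒  outside

inside=no margin=880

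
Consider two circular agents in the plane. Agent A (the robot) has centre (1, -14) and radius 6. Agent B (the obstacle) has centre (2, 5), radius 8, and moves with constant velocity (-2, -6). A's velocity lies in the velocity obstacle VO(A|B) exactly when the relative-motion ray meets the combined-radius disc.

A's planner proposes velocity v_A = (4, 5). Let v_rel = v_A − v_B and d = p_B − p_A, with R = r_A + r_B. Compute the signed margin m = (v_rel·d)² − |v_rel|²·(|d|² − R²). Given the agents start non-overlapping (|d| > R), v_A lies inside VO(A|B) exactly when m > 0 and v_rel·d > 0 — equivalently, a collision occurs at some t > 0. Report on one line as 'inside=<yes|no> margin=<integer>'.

d = (1, 19),  |d|² = 362;  R = 6+8 = 14,  c = 362−14² = 166
v_rel = (6, 11),  |v_rel|² = 157;  v_rel·d = (6)·(1) + (11)·(19) = 215
157·t² − 430·t + 166 = 0  ⇒  m = 215² − 157·166 = 20163
m = 20163 > 0,  v_rel·d = 215 > 0  ⇒  inside

inside=yes margin=20163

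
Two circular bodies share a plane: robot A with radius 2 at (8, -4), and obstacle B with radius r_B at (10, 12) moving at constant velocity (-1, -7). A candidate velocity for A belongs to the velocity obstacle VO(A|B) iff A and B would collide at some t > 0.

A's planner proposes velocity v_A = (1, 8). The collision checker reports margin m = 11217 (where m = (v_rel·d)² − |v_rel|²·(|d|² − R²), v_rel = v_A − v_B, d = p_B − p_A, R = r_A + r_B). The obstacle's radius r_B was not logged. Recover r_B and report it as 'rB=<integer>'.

m = 11217
d = (2, 16);  v_rel = (2, 15),  |v_rel|² = 229
v_rel×d = (2)·(16) − (15)·(2) = 2
since m = R²·229 − 2²:  R² = (4 + 11217) / 229 = 49
R = √49 = 7  ⇒  r_B = 7 − 2 = 5

rB=5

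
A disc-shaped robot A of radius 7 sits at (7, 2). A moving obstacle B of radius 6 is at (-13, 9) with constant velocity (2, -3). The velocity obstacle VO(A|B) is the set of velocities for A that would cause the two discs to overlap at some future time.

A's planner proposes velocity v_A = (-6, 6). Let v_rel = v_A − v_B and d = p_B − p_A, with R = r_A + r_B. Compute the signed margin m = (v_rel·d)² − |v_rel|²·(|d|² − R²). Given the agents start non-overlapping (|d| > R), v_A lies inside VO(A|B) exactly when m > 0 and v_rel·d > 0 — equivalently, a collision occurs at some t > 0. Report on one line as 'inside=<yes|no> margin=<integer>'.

d = (-20, 7),  |d|² = 449;  R = 7+6 = 13,  c = 449−13² = 280
v_rel = (-8, 9),  |v_rel|² = 145;  v_rel·d = (-8)·(-20) + (9)·(7) = 223
145·t² − 446·t + 280 = 0  ⇒  m = 223² − 145·280 = 9129
m = 9129 > 0,  v_rel·d = 223 > 0  ⇒  inside

inside=yes margin=9129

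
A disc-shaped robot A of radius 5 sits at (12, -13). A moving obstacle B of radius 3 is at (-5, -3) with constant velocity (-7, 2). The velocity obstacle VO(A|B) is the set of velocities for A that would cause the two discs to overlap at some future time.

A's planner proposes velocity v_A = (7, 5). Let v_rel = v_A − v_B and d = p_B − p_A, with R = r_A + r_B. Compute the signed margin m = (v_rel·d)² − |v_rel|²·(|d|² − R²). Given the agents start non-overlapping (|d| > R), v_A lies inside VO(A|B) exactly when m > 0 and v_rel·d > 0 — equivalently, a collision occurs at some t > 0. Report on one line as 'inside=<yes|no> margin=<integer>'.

d = (-17, 10),  |d|² = 389;  R = 5+3 = 8,  c = 389−8² = 325
v_rel = (14, 3),  |v_rel|² = 205;  v_rel·d = (14)·(-17) + (3)·(10) = -208
205·t² + 416·t + 325 = 0  ⇒  m = (-208)² − 205·325 = -23361
m = -23361 < 0,  v_rel·d = -208 < 0  ⇒  outside

inside=no margin=-23361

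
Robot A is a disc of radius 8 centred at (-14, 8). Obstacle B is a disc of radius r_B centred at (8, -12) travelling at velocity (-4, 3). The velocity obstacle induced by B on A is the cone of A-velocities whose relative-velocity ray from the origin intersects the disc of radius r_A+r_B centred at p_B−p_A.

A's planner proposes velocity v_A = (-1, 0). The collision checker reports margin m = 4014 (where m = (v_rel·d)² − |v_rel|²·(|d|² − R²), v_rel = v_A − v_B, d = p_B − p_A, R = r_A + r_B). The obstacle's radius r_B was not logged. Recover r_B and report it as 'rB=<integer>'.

m = 4014
d = (22, -20);  v_rel = (3, -3),  |v_rel|² = 18
v_rel×d = (3)·(-20) − (-3)·(22) = 6
since m = R²·18 − 6²:  R² = (36 + 4014) / 18 = 225
R = √225 = 15  ⇒  r_B = 15 − 8 = 7

rB=7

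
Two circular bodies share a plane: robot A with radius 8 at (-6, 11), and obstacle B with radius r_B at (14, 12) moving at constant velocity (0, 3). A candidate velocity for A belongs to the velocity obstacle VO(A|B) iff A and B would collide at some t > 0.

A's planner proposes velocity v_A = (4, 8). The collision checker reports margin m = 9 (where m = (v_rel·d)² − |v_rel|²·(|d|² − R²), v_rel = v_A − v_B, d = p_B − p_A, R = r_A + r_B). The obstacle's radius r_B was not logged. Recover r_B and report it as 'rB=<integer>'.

m = 9
d = (20, 1);  v_rel = (4, 5),  |v_rel|² = 41
v_rel×d = (4)·(1) − (5)·(20) = -96
since m = R²·41 − (-96)²:  R² = (9216 + 9) / 41 = 225
R = √225 = 15  ⇒  r_B = 15 − 8 = 7

rB=7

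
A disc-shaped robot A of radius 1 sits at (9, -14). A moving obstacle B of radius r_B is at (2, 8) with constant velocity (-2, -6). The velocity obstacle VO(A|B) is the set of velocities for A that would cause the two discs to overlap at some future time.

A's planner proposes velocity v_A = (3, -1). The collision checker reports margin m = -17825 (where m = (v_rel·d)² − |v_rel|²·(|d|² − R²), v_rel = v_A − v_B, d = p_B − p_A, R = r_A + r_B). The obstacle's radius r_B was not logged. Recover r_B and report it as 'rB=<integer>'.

m = -17825
d = (-7, 22);  v_rel = (5, 5),  |v_rel|² = 50
v_rel×d = (5)·(22) − (5)·(-7) = 145
since m = R²·50 − 145²:  R² = (21025 + -17825) / 50 = 64
R = √64 = 8  ⇒  r_B = 8 − 1 = 7

rB=7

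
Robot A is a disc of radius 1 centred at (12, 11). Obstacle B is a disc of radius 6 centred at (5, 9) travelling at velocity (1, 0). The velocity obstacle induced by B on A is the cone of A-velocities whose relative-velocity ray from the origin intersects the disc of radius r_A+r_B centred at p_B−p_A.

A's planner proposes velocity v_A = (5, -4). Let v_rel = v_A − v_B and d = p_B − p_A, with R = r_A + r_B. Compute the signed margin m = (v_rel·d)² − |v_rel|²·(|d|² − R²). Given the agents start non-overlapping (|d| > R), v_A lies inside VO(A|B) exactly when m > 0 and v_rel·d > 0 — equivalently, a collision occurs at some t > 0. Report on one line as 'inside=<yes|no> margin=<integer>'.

d = (-7, -2),  |d|² = 53;  R = 1+6 = 7,  c = 53−7² = 4
v_rel = (4, -4),  |v_rel|² = 32;  v_rel·d = (4)·(-7) + (-4)·(-2) = -20
32·t² + 40·t + 4 = 0  ⇒  m = (-20)² − 32·4 = 272
m = 272 > 0,  v_rel·d = -20 < 0  ⇒  outside

inside=no margin=272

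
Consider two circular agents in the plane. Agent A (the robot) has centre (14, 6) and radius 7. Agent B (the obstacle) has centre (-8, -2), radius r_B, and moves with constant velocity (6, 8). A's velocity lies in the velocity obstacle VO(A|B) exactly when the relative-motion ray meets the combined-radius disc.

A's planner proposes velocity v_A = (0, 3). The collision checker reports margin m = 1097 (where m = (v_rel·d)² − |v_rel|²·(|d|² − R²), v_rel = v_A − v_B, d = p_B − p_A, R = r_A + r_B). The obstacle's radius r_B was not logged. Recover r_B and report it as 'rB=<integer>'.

m = 1097
d = (-22, -8);  v_rel = (-6, -5),  |v_rel|² = 61
v_rel×d = (-6)·(-8) − (-5)·(-22) = -62
since m = R²·61 − (-62)²:  R² = (3844 + 1097) / 61 = 81
R = √81 = 9  ⇒  r_B = 9 − 7 = 2

rB=2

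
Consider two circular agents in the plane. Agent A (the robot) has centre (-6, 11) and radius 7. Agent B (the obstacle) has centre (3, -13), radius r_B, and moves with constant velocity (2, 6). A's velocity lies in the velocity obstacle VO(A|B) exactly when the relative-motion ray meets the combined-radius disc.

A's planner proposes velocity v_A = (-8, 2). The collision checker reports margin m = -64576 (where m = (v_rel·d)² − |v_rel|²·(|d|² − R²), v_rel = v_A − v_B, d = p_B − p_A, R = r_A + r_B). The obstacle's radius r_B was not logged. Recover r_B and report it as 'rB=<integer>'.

m = -64576
d = (9, -24);  v_rel = (-10, -4),  |v_rel|² = 116
v_rel×d = (-10)·(-24) − (-4)·(9) = 276
since m = R²·116 − 276²:  R² = (76176 + -64576) / 116 = 100
R = √100 = 10  ⇒  r_B = 10 − 7 = 3

rB=3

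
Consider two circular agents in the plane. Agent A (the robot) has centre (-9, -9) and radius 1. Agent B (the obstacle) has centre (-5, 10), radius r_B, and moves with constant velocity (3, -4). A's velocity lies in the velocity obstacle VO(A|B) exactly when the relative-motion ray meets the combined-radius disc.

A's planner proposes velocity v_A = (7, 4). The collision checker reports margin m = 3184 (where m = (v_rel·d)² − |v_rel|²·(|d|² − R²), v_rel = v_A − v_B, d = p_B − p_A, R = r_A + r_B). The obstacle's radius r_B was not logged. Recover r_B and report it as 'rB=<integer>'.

m = 3184
d = (4, 19);  v_rel = (4, 8),  |v_rel|² = 80
v_rel×d = (4)·(19) − (8)·(4) = 44
since m = R²·80 − 44²:  R² = (1936 + 3184) / 80 = 64
R = √64 = 8  ⇒  r_B = 8 − 1 = 7

rB=7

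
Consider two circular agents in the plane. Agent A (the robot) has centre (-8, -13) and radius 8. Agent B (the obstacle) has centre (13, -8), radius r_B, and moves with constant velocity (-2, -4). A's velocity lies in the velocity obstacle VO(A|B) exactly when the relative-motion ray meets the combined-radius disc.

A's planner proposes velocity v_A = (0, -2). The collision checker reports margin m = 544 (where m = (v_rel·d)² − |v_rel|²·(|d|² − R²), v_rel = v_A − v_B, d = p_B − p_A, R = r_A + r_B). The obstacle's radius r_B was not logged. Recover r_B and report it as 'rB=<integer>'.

m = 544
d = (21, 5);  v_rel = (2, 2),  |v_rel|² = 8
v_rel×d = (2)·(5) − (2)·(21) = -32
since m = R²·8 − (-32)²:  R² = (1024 + 544) / 8 = 196
R = √196 = 14  ⇒  r_B = 14 − 8 = 6

rB=6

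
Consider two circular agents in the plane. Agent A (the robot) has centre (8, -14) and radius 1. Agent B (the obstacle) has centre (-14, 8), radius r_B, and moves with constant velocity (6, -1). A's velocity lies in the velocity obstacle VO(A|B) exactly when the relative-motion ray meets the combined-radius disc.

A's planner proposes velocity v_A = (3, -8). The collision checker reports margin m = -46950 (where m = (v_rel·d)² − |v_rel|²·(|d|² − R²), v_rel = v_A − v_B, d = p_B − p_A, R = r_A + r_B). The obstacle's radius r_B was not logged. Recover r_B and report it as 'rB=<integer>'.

m = -46950
d = (-22, 22);  v_rel = (-3, -7),  |v_rel|² = 58
v_rel×d = (-3)·(22) − (-7)·(-22) = -220
since m = R²·58 − (-220)²:  R² = (48400 + -46950) / 58 = 25
R = √25 = 5  ⇒  r_B = 5 − 1 = 4

rB=4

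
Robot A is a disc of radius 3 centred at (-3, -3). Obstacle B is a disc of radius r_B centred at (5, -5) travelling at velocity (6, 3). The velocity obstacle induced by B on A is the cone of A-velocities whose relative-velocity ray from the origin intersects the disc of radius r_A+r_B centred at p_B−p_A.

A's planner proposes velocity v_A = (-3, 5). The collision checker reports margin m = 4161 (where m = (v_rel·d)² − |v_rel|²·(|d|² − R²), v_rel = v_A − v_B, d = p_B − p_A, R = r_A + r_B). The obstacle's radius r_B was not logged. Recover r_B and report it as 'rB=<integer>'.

m = 4161
d = (8, -2);  v_rel = (-9, 2),  |v_rel|² = 85
v_rel×d = (-9)·(-2) − (2)·(8) = 2
since m = R²·85 − 2²:  R² = (4 + 4161) / 85 = 49
R = √49 = 7  ⇒  r_B = 7 − 3 = 4

rB=4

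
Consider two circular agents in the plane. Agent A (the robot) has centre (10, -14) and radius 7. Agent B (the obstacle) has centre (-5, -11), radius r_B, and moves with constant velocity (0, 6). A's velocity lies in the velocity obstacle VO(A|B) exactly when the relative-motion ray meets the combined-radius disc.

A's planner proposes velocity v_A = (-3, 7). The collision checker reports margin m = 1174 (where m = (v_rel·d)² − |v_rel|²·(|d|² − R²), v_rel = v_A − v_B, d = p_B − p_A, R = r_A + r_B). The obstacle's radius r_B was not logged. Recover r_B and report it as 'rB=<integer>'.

m = 1174
d = (-15, 3);  v_rel = (-3, 1),  |v_rel|² = 10
v_rel×d = (-3)·(3) − (1)·(-15) = 6
since m = R²·10 − 6²:  R² = (36 + 1174) / 10 = 121
R = √121 = 11  ⇒  r_B = 11 − 7 = 4

rB=4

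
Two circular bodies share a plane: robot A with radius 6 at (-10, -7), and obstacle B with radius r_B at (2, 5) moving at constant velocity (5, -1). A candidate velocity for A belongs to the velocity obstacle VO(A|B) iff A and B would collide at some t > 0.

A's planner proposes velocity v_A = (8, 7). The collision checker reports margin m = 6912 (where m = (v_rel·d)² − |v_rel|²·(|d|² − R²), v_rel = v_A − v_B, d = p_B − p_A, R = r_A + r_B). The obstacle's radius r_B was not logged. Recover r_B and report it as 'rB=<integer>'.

m = 6912
d = (12, 12);  v_rel = (3, 8),  |v_rel|² = 73
v_rel×d = (3)·(12) − (8)·(12) = -60
since m = R²·73 − (-60)²:  R² = (3600 + 6912) / 73 = 144
R = √144 = 12  ⇒  r_B = 12 − 6 = 6

rB=6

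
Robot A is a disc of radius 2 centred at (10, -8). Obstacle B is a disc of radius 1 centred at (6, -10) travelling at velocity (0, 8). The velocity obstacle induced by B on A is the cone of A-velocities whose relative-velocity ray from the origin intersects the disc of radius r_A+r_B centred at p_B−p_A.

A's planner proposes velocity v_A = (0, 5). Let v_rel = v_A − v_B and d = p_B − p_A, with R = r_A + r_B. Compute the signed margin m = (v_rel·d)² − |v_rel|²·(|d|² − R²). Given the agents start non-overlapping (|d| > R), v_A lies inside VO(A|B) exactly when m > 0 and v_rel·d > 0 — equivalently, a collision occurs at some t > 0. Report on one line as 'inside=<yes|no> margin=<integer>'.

d = (-4, -2),  |d|² = 20;  R = 2+1 = 3,  c = 20−3² = 11
v_rel = (0, -3),  |v_rel|² = 9;  v_rel·d = (0)·(-4) + (-3)·(-2) = 6
9·t² − 12·t + 11 = 0  ⇒  m = 6² − 9·11 = -63
m = -63 < 0,  v_rel·d = 6 > 0  ⇒  outside

inside=no margin=-63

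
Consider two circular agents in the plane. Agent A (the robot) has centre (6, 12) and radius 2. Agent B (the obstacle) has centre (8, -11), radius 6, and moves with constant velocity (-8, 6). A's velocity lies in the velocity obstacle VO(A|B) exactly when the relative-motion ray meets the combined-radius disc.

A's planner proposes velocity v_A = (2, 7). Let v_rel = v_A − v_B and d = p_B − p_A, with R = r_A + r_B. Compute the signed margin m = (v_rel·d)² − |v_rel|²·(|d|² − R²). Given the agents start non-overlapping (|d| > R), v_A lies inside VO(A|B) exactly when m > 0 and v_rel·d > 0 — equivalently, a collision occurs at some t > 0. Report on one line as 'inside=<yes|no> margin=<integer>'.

d = (2, -23),  |d|² = 533;  R = 2+6 = 8,  c = 533−8² = 469
v_rel = (10, 1),  |v_rel|² = 101;  v_rel·d = (10)·(2) + (1)·(-23) = -3
101·t² + 6·t + 469 = 0  ⇒  m = (-3)² − 101·469 = -47360
m = -47360 < 0,  v_rel·d = -3 < 0  ⇒  outside

inside=no margin=-47360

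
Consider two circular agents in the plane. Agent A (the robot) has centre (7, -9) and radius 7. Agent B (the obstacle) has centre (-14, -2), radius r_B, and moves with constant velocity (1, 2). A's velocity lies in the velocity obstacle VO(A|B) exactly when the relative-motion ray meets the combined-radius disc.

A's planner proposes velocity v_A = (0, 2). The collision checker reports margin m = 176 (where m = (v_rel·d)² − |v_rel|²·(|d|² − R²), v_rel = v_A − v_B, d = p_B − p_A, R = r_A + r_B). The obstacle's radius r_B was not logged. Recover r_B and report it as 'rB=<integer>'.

m = 176
d = (-21, 7);  v_rel = (-1, 0),  |v_rel|² = 1
v_rel×d = (-1)·(7) − (0)·(-21) = -7
since m = R²·1 − (-7)²:  R² = (49 + 176) / 1 = 225
R = √225 = 15  ⇒  r_B = 15 − 7 = 8

rB=8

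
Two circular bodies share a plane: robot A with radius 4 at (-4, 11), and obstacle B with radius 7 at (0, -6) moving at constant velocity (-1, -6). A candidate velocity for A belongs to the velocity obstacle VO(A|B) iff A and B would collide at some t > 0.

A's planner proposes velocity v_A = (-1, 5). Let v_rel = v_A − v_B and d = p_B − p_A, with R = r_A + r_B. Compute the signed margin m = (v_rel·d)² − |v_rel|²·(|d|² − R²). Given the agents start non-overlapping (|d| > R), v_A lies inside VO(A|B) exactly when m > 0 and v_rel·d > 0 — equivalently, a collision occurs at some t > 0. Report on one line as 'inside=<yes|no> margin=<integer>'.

d = (4, -17),  |d|² = 305;  R = 4+7 = 11,  c = 305−11² = 184
v_rel = (0, 11),  |v_rel|² = 121;  v_rel·d = (0)·(4) + (11)·(-17) = -187
121·t² + 374·t + 184 = 0  ⇒  m = (-187)² − 121·184 = 12705
m = 12705 > 0,  v_rel·d = -187 < 0  ⇒  outside

inside=no margin=12705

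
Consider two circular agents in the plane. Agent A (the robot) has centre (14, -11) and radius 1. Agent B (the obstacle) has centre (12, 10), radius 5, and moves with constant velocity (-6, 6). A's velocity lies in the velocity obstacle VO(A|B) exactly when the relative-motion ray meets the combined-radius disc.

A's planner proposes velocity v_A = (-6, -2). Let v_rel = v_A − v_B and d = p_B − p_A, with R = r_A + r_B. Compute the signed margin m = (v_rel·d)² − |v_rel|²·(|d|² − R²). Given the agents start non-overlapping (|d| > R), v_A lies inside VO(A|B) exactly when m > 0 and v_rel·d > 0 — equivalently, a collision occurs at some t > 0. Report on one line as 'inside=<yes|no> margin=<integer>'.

d = (-2, 21),  |d|² = 445;  R = 1+5 = 6,  c = 445−6² = 409
v_rel = (0, -8),  |v_rel|² = 64;  v_rel·d = (0)·(-2) + (-8)·(21) = -168
64·t² + 336·t + 409 = 0  ⇒  m = (-168)² − 64·409 = 2048
m = 2048 > 0,  v_rel·d = -168 < 0  ⇒  outside

inside=no margin=2048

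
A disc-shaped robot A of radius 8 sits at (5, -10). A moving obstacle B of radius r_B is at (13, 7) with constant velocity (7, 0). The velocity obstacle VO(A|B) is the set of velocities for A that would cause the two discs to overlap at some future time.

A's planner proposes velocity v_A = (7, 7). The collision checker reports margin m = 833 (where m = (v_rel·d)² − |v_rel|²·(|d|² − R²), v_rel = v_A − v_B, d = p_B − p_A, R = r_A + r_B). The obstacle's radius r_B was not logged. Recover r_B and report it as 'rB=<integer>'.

m = 833
d = (8, 17);  v_rel = (0, 7),  |v_rel|² = 49
v_rel×d = (0)·(17) − (7)·(8) = -56
since m = R²·49 − (-56)²:  R² = (3136 + 833) / 49 = 81
R = √81 = 9  ⇒  r_B = 9 − 8 = 1

rB=1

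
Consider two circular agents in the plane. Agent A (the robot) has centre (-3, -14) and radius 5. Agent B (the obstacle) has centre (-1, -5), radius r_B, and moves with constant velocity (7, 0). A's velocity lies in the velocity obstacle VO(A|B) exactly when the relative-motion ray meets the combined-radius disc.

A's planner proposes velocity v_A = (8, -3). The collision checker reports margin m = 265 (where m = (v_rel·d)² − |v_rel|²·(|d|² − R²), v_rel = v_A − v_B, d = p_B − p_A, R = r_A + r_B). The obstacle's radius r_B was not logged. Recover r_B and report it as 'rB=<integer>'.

m = 265
d = (2, 9);  v_rel = (1, -3),  |v_rel|² = 10
v_rel×d = (1)·(9) − (-3)·(2) = 15
since m = R²·10 − 15²:  R² = (225 + 265) / 10 = 49
R = √49 = 7  ⇒  r_B = 7 − 5 = 2

rB=2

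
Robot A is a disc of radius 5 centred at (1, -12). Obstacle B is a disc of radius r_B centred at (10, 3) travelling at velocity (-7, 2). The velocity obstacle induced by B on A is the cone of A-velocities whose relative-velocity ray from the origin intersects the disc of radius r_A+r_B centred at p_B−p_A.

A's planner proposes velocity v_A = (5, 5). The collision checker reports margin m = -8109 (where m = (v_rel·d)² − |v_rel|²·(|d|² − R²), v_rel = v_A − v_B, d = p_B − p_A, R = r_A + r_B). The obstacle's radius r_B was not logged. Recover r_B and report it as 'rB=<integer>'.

m = -8109
d = (9, 15);  v_rel = (12, 3),  |v_rel|² = 153
v_rel×d = (12)·(15) − (3)·(9) = 153
since m = R²·153 − 153²:  R² = (23409 + -8109) / 153 = 100
R = √100 = 10  ⇒  r_B = 10 − 5 = 5

rB=5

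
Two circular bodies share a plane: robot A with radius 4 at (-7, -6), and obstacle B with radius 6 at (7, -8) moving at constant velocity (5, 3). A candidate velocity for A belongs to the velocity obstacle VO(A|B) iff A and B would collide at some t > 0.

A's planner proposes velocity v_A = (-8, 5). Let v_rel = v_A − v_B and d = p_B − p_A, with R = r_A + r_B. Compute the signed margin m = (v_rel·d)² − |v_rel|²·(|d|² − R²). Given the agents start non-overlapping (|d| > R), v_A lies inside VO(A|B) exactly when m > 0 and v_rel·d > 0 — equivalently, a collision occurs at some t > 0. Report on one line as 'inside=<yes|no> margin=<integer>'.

d = (14, -2),  |d|² = 200;  R = 4+6 = 10,  c = 200−10² = 100
v_rel = (-13, 2),  |v_rel|² = 173;  v_rel·d = (-13)·(14) + (2)·(-2) = -186
173·t² + 372·t + 100 = 0  ⇒  m = (-186)² − 173·100 = 17296
m = 17296 > 0,  v_rel·d = -186 < 0  ⇒  outside

inside=no margin=17296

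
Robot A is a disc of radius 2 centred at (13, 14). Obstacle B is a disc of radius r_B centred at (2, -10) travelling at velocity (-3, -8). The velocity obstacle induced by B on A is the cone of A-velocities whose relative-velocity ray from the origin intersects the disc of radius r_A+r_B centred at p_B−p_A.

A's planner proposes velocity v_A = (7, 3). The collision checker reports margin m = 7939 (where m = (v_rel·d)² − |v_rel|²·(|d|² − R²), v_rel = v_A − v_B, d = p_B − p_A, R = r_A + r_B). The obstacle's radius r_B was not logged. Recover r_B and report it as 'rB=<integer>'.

m = 7939
d = (-11, -24);  v_rel = (10, 11),  |v_rel|² = 221
v_rel×d = (10)·(-24) − (11)·(-11) = -119
since m = R²·221 − (-119)²:  R² = (14161 + 7939) / 221 = 100
R = √100 = 10  ⇒  r_B = 10 − 2 = 8

rB=8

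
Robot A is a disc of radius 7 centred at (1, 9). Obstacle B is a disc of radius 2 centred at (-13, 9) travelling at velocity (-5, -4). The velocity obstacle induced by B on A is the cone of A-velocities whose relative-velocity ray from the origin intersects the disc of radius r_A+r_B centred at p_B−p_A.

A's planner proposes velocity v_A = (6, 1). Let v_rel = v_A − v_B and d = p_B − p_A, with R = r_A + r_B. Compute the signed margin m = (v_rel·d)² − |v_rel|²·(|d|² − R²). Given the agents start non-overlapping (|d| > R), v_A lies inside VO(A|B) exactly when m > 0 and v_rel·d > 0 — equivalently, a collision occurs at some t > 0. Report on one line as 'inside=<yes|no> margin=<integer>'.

d = (-14, 0),  |d|² = 196;  R = 7+2 = 9,  c = 196−9² = 115
v_rel = (11, 5),  |v_rel|² = 146;  v_rel·d = (11)·(-14) + (5)·(0) = -154
146·t² + 308·t + 115 = 0  ⇒  m = (-154)² − 146·115 = 6926
m = 6926 > 0,  v_rel·d = -154 < 0  ⇒  outside

inside=no margin=6926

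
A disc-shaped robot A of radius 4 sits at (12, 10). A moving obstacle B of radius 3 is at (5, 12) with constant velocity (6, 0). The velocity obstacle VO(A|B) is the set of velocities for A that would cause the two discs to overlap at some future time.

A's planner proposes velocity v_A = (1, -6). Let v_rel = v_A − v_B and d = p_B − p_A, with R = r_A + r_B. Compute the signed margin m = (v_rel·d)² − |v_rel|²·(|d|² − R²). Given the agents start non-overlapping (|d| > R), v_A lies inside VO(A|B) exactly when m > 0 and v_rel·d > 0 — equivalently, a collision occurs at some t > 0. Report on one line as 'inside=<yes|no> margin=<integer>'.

d = (-7, 2),  |d|² = 53;  R = 4+3 = 7,  c = 53−7² = 4
v_rel = (-5, -6),  |v_rel|² = 61;  v_rel·d = (-5)·(-7) + (-6)·(2) = 23
61·t² − 46·t + 4 = 0  ⇒  m = 23² − 61·4 = 285
m = 285 > 0,  v_rel·d = 23 > 0  ⇒  inside

inside=yes margin=285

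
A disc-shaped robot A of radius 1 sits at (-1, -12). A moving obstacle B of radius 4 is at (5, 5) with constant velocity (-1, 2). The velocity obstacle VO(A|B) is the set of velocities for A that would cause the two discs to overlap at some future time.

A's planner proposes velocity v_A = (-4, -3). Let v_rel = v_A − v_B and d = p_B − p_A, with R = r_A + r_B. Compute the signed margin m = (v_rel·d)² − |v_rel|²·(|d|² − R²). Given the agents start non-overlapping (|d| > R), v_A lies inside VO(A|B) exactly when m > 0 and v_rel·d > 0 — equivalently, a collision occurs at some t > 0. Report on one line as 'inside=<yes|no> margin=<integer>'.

d = (6, 17),  |d|² = 325;  R = 1+4 = 5,  c = 325−5² = 300
v_rel = (-3, -5),  |v_rel|² = 34;  v_rel·d = (-3)·(6) + (-5)·(17) = -103
34·t² + 206·t + 300 = 0  ⇒  m = (-103)² − 34·300 = 409
m = 409 > 0,  v_rel·d = -103 < 0  ⇒  outside

inside=no margin=409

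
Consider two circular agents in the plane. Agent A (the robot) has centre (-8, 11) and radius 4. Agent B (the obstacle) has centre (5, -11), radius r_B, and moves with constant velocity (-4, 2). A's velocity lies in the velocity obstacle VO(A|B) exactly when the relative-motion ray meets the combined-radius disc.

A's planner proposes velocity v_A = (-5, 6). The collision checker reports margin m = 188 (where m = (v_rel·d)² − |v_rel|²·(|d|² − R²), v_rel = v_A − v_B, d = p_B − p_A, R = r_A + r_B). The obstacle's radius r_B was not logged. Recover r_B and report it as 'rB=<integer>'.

m = 188
d = (13, -22);  v_rel = (-1, 4),  |v_rel|² = 17
v_rel×d = (-1)·(-22) − (4)·(13) = -30
since m = R²·17 − (-30)²:  R² = (900 + 188) / 17 = 64
R = √64 = 8  ⇒  r_B = 8 − 4 = 4

rB=4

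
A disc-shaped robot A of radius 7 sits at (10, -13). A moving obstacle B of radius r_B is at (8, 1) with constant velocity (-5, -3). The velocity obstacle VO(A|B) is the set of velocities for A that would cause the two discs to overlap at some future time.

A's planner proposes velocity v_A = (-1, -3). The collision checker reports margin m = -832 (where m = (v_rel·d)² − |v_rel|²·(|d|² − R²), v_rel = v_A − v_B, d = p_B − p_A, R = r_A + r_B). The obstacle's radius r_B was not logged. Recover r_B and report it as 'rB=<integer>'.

m = -832
d = (-2, 14);  v_rel = (4, 0),  |v_rel|² = 16
v_rel×d = (4)·(14) − (0)·(-2) = 56
since m = R²·16 − 56²:  R² = (3136 + -832) / 16 = 144
R = √144 = 12  ⇒  r_B = 12 − 7 = 5

rB=5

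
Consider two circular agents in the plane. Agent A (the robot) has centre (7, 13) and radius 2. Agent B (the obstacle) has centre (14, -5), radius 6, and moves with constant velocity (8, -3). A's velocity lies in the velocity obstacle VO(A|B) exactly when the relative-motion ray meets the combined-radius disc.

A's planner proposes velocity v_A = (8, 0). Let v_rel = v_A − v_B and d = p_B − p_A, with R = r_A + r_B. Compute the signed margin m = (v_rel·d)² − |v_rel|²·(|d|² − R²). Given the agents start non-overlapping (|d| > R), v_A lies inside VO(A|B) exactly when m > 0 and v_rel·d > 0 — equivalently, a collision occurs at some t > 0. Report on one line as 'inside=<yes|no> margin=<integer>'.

d = (7, -18),  |d|² = 373;  R = 2+6 = 8,  c = 373−8² = 309
v_rel = (0, 3),  |v_rel|² = 9;  v_rel·d = (0)·(7) + (3)·(-18) = -54
9·t² + 108·t + 309 = 0  ⇒  m = (-54)² − 9·309 = 135
m = 135 > 0,  v_rel·d = -54 < 0  ⇒  outside

inside=no margin=135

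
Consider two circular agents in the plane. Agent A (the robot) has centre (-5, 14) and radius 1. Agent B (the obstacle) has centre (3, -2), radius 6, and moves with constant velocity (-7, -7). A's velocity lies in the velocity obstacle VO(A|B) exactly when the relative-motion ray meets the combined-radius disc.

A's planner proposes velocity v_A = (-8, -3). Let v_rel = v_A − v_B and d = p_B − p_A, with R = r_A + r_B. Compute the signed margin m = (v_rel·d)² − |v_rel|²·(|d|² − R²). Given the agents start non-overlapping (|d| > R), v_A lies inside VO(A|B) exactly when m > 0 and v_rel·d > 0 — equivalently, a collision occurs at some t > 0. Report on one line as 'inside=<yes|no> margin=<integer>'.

d = (8, -16),  |d|² = 320;  R = 1+6 = 7,  c = 320−7² = 271
v_rel = (-1, 4),  |v_rel|² = 17;  v_rel·d = (-1)·(8) + (4)·(-16) = -72
17·t² + 144·t + 271 = 0  ⇒  m = (-72)² − 17·271 = 577
m = 577 > 0,  v_rel·d = -72 < 0  ⇒  outside

inside=no margin=577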